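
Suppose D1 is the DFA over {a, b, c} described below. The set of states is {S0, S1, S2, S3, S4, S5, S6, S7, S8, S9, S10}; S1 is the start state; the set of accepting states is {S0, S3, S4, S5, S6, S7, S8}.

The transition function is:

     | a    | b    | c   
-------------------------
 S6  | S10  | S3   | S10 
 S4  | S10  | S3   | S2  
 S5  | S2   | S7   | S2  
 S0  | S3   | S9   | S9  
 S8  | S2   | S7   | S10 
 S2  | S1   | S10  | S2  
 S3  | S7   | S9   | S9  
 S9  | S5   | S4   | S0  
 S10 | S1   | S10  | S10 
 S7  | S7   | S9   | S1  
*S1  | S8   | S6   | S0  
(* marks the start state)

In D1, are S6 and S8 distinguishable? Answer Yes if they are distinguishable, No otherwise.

Every state is reachable, so we keep all 11.
Start with accepting vs non-accepting: {S0,S3,S4,S5,S6,S7,S8} | {S1,S2,S9,S10}.
Refine {S0,S3,S4,S5,S6,S7,S8} on symbol a: members go to different blocks, giving {S4,S5,S6,S8} and {S0,S3,S7}.
Split {S1,S2,S9,S10} by δ(·,a) → {S1,S9} and {S2,S10}.
No further refinement is possible. Final partition (4 blocks): {S4,S5,S6,S8} | {S1,S9} | {S0,S3,S7} | {S2,S10}.
S6 and S8 lie in the same block of the stable partition, so they are equivalent — no string distinguishes them.

No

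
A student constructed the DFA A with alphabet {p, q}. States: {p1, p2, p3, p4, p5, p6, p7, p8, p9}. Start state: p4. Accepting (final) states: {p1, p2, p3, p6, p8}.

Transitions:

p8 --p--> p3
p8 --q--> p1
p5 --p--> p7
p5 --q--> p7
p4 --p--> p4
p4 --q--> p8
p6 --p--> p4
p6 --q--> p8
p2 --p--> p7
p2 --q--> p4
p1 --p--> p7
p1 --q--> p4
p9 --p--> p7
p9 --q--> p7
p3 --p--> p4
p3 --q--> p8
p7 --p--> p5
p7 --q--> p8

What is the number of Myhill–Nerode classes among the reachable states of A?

6

First remove the unreachable states {p2,p6,p9}; 6 states remain.
Start with accepting vs non-accepting: {p1,p3,p8} | {p4,p5,p7}.
Split {p1,p3,p8} by δ(·,p) → {p1,p3} and {p8}.
Split {p1,p3} by δ(·,q) → {p1} and {p3}.
On input q, block {p4,p5,p7} splits into {p4,p7} and {p5}.
Split {p4,p7} by δ(·,p) → {p4} and {p7}.
No further refinement is possible. Final partition (6 blocks): {p1} | {p4} | {p8} | {p3} | {p5} | {p7}.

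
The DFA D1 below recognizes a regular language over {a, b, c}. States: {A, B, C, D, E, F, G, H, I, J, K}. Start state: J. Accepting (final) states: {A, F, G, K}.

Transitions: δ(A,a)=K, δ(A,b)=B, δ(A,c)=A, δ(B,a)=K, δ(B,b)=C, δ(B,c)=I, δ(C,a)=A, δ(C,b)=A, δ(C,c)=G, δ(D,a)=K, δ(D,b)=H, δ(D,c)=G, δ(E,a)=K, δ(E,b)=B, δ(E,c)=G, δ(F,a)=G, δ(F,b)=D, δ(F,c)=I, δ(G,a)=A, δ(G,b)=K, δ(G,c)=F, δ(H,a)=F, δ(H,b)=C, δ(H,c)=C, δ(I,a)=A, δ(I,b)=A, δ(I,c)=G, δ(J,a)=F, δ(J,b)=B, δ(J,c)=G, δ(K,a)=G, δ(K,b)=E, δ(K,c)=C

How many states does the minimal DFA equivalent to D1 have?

6

P0 = {A,F,G,K} | {B,C,D,E,H,I,J}.
Split {A,F,G,K} by δ(·,b) → {A,F,K} and {G}.
Split {A,F,K} by δ(·,a) → {F,K} and {A}.
On input a, block {B,C,D,E,H,I,J} splits into {B,D,E,H,J} and {C,I}.
On input b, block {B,D,E,H,J} splits into {D,E,J} and {B,H}.
Stable partition: {F,K} | {D,E,J} | {G} | {A} | {C,I} | {B,H} — 6 equivalence classes.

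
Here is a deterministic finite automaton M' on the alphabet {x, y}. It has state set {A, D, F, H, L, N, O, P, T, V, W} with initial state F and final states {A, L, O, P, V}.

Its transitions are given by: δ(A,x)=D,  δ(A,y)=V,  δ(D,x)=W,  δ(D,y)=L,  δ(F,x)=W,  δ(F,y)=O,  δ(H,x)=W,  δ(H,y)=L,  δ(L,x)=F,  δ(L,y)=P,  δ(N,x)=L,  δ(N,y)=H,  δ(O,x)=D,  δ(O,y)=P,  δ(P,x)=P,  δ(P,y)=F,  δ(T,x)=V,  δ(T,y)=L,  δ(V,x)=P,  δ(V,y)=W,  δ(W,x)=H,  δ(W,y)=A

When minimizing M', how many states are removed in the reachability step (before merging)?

2

BFS from F reaches {A, D, F, H, L, O, P, V, W}; the 2 state(s) N, T are never visited.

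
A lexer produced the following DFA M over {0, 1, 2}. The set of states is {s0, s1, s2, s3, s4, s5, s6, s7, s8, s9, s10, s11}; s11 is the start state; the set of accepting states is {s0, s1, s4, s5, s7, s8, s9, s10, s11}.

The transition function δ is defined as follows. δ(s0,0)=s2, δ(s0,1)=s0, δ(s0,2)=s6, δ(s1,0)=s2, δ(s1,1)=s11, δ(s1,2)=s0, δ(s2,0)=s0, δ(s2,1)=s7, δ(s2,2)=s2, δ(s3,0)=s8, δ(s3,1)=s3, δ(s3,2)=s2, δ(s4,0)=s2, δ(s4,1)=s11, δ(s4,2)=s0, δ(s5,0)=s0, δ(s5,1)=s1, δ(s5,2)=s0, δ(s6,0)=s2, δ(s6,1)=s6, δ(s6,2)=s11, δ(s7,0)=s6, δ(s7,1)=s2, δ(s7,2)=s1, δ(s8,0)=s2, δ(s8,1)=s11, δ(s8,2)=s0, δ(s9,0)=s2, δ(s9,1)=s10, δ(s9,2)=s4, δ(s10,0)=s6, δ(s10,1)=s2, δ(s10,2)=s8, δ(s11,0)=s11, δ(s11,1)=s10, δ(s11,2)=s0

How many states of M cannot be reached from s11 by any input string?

No path from s11 leads to s3, s4, s5, s9; the other 8 states are all reachable.

4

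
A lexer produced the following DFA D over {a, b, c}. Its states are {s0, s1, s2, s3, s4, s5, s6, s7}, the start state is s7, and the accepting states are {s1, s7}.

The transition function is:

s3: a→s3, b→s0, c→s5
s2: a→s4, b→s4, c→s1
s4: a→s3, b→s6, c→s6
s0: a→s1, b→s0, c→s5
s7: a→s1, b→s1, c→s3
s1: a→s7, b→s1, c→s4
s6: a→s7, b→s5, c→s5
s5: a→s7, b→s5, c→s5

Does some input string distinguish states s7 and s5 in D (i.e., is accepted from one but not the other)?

Yes

Reachable states from the start: {s0,s1,s3,s4,s5,s6,s7}. Unreachable: {s2} — drop them.
P0 = {s1,s7} | {s0,s3,s4,s5,s6}.
Split {s0,s3,s4,s5,s6} by δ(·,a) → {s0,s5,s6} and {s3,s4}.
No further refinement is possible. Final partition (3 blocks): {s1,s7} | {s0,s5,s6} | {s3,s4}.
s7 and s5 end up in different blocks, so they are distinguishable. For instance, the string 'ε' is accepted from only s7.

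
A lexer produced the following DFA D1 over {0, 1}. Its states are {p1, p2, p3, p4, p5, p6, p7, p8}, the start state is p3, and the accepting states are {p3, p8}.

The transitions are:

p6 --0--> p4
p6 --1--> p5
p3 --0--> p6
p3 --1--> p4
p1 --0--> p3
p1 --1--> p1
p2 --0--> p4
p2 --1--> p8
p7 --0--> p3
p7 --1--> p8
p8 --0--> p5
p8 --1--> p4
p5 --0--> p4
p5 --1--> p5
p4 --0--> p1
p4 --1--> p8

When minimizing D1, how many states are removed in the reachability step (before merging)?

2

Starting at p3 and following transitions, the reachable set is {p1, p3, p4, p5, p6, p8}. That leaves p2, p7 unreachable — 2 in total.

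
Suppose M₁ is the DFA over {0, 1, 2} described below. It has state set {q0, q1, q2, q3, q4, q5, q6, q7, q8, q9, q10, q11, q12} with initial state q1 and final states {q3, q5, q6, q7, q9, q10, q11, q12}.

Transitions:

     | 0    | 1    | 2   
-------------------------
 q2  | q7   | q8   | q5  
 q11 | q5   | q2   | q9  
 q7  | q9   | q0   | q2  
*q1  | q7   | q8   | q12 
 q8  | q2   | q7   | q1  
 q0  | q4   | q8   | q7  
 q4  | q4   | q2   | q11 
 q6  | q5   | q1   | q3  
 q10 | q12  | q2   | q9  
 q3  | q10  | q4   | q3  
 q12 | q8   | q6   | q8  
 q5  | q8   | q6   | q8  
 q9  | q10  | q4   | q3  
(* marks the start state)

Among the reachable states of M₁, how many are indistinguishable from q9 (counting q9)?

2

Initial partition by acceptance: {q3,q5,q6,q7,q9,q10,q11,q12} | {q0,q1,q2,q4,q8}.
On input 0, block {q3,q5,q6,q7,q9,q10,q11,q12} splits into {q3,q6,q7,q9,q10,q11} and {q5,q12}.
Split {q3,q6,q7,q9,q10,q11} by δ(·,0) → {q3,q7,q9} and {q6,q10,q11}.
Refine {q3,q7,q9} on symbol 0: members go to different blocks, giving {q3,q9} and {q7}.
On input 0, block {q0,q1,q2,q4,q8} splits into {q0,q4,q8} and {q1,q2}.
Split {q0,q4,q8} by δ(·,0) → {q0,q4} and {q8}.
On input 1, block {q0,q4} splits into {q0} and {q4}.
Stable partition: {q3,q9} | {q0} | {q5,q12} | {q6,q10,q11} | {q7} | {q1,q2} | {q8} | {q4} — 8 equivalence classes.
State q9 belongs to the block {q3,q9}, which has 2 states.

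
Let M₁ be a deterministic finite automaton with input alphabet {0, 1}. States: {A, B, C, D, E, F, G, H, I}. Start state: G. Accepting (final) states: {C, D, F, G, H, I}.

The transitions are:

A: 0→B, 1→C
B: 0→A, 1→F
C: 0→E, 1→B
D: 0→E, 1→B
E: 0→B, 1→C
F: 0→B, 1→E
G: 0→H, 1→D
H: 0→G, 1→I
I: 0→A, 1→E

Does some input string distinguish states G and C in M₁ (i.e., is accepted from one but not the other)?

Start with accepting vs non-accepting: {C,D,F,G,H,I} | {A,B,E}.
Refine {C,D,F,G,H,I} on symbol 0: members go to different blocks, giving {C,D,F,I} and {G,H}.
The partition is now stable with 3 blocks: {C,D,F,I} | {A,B,E} | {G,H}.
G and C end up in different blocks, so they are distinguishable. For instance, the string '0' is accepted from only G.

Yes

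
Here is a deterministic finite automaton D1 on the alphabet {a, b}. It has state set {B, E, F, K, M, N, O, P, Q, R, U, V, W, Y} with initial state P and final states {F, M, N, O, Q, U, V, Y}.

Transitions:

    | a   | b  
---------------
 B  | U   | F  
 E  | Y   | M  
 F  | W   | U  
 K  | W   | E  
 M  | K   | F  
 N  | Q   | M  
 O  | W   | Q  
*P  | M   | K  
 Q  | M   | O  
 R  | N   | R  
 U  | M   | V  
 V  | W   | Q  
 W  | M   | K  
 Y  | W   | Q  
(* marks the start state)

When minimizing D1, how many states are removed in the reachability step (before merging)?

3

BFS from P reaches {E, F, K, M, O, P, Q, U, V, W, Y}; the 3 state(s) B, N, R are never visited.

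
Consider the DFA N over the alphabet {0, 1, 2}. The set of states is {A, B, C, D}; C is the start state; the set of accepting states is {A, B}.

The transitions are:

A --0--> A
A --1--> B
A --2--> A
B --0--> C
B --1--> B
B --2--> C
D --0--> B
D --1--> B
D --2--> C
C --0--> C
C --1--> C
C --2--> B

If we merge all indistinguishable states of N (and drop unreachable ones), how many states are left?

States {A,D} cannot be reached from the start state, so discard them.
Start with accepting vs non-accepting: {B} | {C}.
Stable partition: {B} | {C} — 2 equivalence classes.

2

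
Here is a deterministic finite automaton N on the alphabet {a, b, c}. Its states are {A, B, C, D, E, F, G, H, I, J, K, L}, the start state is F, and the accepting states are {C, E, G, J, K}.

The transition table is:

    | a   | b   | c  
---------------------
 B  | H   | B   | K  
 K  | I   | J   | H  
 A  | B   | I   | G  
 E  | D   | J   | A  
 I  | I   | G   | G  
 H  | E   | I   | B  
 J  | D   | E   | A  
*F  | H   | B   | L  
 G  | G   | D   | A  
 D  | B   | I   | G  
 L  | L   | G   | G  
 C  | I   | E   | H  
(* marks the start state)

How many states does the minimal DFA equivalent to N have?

States {C} cannot be reached from the start state, so discard them.
Initial partition by acceptance: {E,G,J,K} | {A,B,D,F,H,I,L}.
Split {E,G,J,K} by δ(·,a) → {E,J,K} and {G}.
On input a, block {A,B,D,F,H,I,L} splits into {A,B,D,F,I,L} and {H}.
Refine {E,J,K} on symbol c: members go to different blocks, giving {E,J} and {K}.
Refine {A,B,D,F,I,L} on symbol a: members go to different blocks, giving {A,D,I,L} and {B,F}.
On input a, block {A,D,I,L} splits into {A,D} and {I,L}.
Split {B,F} by δ(·,c) → {B} and {F}.
The partition is now stable with 8 blocks: {E,J} | {A,D} | {G} | {H} | {K} | {B} | {I,L} | {F}.

8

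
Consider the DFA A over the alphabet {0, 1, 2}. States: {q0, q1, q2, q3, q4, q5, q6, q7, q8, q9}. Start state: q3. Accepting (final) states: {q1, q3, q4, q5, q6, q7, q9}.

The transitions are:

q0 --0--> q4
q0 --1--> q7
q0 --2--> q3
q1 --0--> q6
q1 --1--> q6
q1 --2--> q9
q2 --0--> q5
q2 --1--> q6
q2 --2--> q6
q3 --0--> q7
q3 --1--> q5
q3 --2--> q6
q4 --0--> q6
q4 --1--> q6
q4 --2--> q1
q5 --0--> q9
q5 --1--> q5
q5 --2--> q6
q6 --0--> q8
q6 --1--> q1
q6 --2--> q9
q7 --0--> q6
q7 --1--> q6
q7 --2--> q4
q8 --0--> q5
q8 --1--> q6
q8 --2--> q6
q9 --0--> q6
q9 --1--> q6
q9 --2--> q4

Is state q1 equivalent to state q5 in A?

No

First remove the unreachable states {q0,q2}; 8 states remain.
Initial partition by acceptance: {q1,q3,q4,q5,q6,q7,q9} | {q8}.
Refine {q1,q3,q4,q5,q6,q7,q9} on symbol 0: members go to different blocks, giving {q1,q3,q4,q5,q7,q9} and {q6}.
On input 0, block {q1,q3,q4,q5,q7,q9} splits into {q1,q4,q7,q9} and {q3,q5}.
The partition is now stable with 4 blocks: {q1,q4,q7,q9} | {q8} | {q6} | {q3,q5}.
q1 and q5 end up in different blocks, so they are distinguishable. For instance, the string '00' is accepted from only q5.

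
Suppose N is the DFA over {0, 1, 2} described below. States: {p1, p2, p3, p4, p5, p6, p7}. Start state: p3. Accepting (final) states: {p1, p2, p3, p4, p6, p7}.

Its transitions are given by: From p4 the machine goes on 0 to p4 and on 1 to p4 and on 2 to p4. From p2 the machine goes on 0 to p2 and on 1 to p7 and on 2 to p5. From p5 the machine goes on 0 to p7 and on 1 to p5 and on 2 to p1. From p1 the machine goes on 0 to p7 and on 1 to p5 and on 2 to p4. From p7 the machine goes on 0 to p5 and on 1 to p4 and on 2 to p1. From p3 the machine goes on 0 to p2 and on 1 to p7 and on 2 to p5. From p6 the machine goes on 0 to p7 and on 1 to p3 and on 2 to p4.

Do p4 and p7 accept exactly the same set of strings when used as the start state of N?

No

First remove the unreachable states {p6}; 6 states remain.
Initial partition by acceptance: {p1,p2,p3,p4,p7} | {p5}.
Refine {p1,p2,p3,p4,p7} on symbol 0: members go to different blocks, giving {p1,p2,p3,p4} and {p7}.
On input 0, block {p1,p2,p3,p4} splits into {p2,p3,p4} and {p1}.
On input 1, block {p2,p3,p4} splits into {p2,p3} and {p4}.
The partition is now stable with 5 blocks: {p2,p3} | {p5} | {p7} | {p1} | {p4}.
p4 and p7 end up in different blocks, so they are distinguishable. For instance, the string '0' is accepted from only p4.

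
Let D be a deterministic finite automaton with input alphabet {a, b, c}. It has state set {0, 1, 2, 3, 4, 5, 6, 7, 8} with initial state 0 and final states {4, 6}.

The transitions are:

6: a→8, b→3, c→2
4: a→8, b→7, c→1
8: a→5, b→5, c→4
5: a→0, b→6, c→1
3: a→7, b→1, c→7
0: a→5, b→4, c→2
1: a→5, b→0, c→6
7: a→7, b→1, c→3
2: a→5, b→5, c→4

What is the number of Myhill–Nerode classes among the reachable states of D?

4

Every state is reachable, so we keep all 9.
Start with accepting vs non-accepting: {4,6} | {0,1,2,3,5,7,8}.
On input b, block {0,1,2,3,5,7,8} splits into {1,2,3,7,8} and {0,5}.
Split {1,2,3,7,8} by δ(·,a) → {1,2,8} and {3,7}.
No further refinement is possible. Final partition (4 blocks): {4,6} | {1,2,8} | {0,5} | {3,7}.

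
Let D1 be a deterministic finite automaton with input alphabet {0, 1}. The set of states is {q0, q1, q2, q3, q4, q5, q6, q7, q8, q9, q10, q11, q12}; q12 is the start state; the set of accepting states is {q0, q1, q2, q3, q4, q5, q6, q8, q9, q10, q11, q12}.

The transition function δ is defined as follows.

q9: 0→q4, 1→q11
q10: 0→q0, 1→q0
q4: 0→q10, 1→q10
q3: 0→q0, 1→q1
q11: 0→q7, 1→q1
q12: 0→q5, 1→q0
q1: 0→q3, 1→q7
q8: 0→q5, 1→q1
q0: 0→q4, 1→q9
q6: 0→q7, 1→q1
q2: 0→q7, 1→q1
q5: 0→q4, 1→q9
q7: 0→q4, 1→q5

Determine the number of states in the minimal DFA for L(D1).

8

First remove the unreachable states {q2,q6,q8}; 10 states remain.
Start with accepting vs non-accepting: {q0,q1,q3,q4,q5,q9,q10,q11,q12} | {q7}.
Refine {q0,q1,q3,q4,q5,q9,q10,q11,q12} on symbol 0: members go to different blocks, giving {q0,q1,q3,q4,q5,q9,q10,q12} and {q11}.
Split {q0,q1,q3,q4,q5,q9,q10,q12} by δ(·,1) → {q0,q3,q4,q5,q10,q12} and {q1} and {q9}.
Refine {q0,q3,q4,q5,q10,q12} on symbol 1: members go to different blocks, giving {q4,q10,q12} and {q0,q5} and {q3}.
Refine {q4,q10,q12} on symbol 0: members go to different blocks, giving {q10,q12} and {q4}.
No further refinement is possible. Final partition (8 blocks): {q10,q12} | {q7} | {q11} | {q1} | {q9} | {q0,q5} | {q3} | {q4}.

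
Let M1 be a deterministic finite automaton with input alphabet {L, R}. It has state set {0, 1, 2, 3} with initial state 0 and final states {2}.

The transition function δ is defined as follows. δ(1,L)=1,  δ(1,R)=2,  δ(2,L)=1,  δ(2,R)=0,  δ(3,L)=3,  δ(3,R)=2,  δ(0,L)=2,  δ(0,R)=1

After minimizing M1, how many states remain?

3

States {3} cannot be reached from the start state, so discard them.
Start with accepting vs non-accepting: {2} | {0,1}.
On input L, block {0,1} splits into {0} and {1}.
The partition is now stable with 3 blocks: {2} | {0} | {1}.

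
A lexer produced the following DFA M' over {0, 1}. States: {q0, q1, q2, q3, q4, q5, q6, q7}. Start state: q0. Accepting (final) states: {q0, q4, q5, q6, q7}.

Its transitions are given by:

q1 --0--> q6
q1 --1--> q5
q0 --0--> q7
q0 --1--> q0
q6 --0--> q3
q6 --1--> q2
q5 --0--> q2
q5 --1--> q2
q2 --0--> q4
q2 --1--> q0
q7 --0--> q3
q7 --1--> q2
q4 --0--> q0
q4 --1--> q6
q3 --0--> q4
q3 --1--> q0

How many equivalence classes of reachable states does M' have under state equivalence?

4

States {q1,q5} cannot be reached from the start state, so discard them.
Initial partition by acceptance: {q0,q4,q6,q7} | {q2,q3}.
Refine {q0,q4,q6,q7} on symbol 0: members go to different blocks, giving {q0,q4} and {q6,q7}.
Split {q0,q4} by δ(·,0) → {q0} and {q4}.
No further refinement is possible. Final partition (4 blocks): {q0} | {q2,q3} | {q6,q7} | {q4}.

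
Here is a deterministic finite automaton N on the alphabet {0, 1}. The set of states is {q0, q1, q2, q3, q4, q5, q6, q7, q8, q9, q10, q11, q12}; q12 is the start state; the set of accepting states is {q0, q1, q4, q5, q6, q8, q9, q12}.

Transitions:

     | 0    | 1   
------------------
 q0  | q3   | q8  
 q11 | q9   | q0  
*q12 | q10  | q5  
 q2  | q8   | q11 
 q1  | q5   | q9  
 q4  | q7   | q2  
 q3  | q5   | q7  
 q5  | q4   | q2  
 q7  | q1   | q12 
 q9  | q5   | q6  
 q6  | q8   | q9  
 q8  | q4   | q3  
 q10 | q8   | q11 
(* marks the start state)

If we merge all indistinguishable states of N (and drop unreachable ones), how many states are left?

6

All states are reachable from the start state.
P0 = {q0,q1,q4,q5,q6,q8,q9,q12} | {q2,q3,q7,q10,q11}.
On input 0, block {q0,q1,q4,q5,q6,q8,q9,q12} splits into {q1,q5,q6,q8,q9} and {q0,q4,q12}.
Refine {q1,q5,q6,q8,q9} on symbol 0: members go to different blocks, giving {q1,q6,q9} and {q5,q8}.
Refine {q2,q3,q7,q10,q11} on symbol 0: members go to different blocks, giving {q2,q3,q10} and {q7,q11}.
Refine {q0,q4,q12} on symbol 0: members go to different blocks, giving {q0,q12} and {q4}.
The partition is now stable with 6 blocks: {q1,q6,q9} | {q2,q3,q10} | {q0,q12} | {q5,q8} | {q7,q11} | {q4}.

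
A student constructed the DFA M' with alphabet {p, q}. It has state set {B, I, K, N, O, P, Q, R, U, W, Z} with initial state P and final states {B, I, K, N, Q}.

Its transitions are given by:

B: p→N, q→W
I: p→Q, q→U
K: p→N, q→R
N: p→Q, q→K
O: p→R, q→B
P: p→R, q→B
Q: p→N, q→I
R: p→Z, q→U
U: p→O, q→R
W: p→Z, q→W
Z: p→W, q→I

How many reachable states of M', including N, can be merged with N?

P0 = {B,I,K,N,Q} | {O,P,R,U,W,Z}.
On input q, block {B,I,K,N,Q} splits into {B,I,K} and {N,Q}.
On input q, block {O,P,R,U,W,Z} splits into {R,U,W} and {O,P,Z}.
The partition is now stable with 4 blocks: {B,I,K} | {R,U,W} | {N,Q} | {O,P,Z}.
State N belongs to the block {N,Q}, which has 2 states.

2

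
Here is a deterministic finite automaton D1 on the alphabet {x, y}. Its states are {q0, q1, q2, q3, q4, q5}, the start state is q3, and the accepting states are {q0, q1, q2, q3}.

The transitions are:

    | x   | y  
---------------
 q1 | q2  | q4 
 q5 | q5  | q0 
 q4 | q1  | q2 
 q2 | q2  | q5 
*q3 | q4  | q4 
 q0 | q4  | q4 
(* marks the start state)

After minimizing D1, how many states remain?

5

P0 = {q0,q1,q2,q3} | {q4,q5}.
Refine {q0,q1,q2,q3} on symbol x: members go to different blocks, giving {q0,q3} and {q1,q2}.
On input x, block {q4,q5} splits into {q4} and {q5}.
Split {q1,q2} by δ(·,y) → {q1} and {q2}.
No further refinement is possible. Final partition (5 blocks): {q0,q3} | {q4} | {q1} | {q5} | {q2}.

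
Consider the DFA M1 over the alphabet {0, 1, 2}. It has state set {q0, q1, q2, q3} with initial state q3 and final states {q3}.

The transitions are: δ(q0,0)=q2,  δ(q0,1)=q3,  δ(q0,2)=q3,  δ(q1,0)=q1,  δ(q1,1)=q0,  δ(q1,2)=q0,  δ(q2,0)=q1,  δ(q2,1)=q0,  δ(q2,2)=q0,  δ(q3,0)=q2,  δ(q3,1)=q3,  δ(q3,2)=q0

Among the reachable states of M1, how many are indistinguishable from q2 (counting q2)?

All states are reachable from the start state.
P0 = {q3} | {q0,q1,q2}.
On input 1, block {q0,q1,q2} splits into {q1,q2} and {q0}.
The partition is now stable with 3 blocks: {q3} | {q1,q2} | {q0}.
State q2 belongs to the block {q1,q2}, which has 2 states.

2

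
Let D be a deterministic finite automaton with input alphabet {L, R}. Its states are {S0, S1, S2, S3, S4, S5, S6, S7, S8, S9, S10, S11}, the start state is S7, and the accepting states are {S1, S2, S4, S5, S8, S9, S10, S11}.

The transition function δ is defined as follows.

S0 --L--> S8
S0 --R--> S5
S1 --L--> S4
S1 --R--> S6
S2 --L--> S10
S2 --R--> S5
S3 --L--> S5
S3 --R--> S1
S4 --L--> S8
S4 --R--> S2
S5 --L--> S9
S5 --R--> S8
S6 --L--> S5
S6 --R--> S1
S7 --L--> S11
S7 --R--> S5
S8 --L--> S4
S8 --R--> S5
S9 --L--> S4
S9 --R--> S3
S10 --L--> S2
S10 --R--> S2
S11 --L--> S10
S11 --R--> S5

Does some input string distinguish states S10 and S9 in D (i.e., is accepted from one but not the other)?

Reachable states from the start: {S1,S2,S3,S4,S5,S6,S7,S8,S9,S10,S11}. Unreachable: {S0} — drop them.
P0 = {S1,S2,S4,S5,S8,S9,S10,S11} | {S3,S6,S7}.
On input R, block {S1,S2,S4,S5,S8,S9,S10,S11} splits into {S2,S4,S5,S8,S10,S11} and {S1,S9}.
On input L, block {S2,S4,S5,S8,S10,S11} splits into {S2,S4,S8,S10,S11} and {S5}.
Refine {S2,S4,S8,S10,S11} on symbol R: members go to different blocks, giving {S2,S8,S11} and {S4,S10}.
Split {S3,S6,S7} by δ(·,L) → {S3,S6} and {S7}.
No further refinement is possible. Final partition (6 blocks): {S2,S8,S11} | {S3,S6} | {S1,S9} | {S5} | {S4,S10} | {S7}.
S10 and S9 end up in different blocks, so they are distinguishable. For instance, the string 'R' is accepted from only S10.

Yes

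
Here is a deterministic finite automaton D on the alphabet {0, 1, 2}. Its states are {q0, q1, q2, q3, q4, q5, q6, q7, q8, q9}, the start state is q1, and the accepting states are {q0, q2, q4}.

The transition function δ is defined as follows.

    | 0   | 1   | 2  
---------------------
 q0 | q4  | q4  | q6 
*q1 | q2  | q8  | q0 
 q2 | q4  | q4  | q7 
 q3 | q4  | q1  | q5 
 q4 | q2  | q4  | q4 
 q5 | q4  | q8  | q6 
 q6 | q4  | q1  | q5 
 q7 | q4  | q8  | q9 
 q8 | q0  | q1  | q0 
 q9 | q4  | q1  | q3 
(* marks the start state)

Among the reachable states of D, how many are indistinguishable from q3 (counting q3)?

5

P0 = {q0,q2,q4} | {q1,q3,q5,q6,q7,q8,q9}.
Split {q0,q2,q4} by δ(·,2) → {q0,q2} and {q4}.
On input 0, block {q1,q3,q5,q6,q7,q8,q9} splits into {q3,q5,q6,q7,q9} and {q1,q8}.
No further refinement is possible. Final partition (4 blocks): {q0,q2} | {q3,q5,q6,q7,q9} | {q4} | {q1,q8}.
State q3 belongs to the block {q3,q5,q6,q7,q9}, which has 5 states.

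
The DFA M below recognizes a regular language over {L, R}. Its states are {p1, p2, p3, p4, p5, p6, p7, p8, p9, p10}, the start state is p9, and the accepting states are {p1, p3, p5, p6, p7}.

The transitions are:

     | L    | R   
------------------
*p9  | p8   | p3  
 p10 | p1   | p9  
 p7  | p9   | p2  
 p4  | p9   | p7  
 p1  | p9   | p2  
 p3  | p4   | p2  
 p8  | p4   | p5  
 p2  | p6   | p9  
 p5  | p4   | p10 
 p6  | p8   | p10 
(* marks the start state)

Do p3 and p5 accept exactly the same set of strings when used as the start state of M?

P0 = {p1,p3,p5,p6,p7} | {p2,p4,p8,p9,p10}.
On input L, block {p2,p4,p8,p9,p10} splits into {p4,p8,p9} and {p2,p10}.
Stable partition: {p1,p3,p5,p6,p7} | {p4,p8,p9} | {p2,p10} — 3 equivalence classes.
p3 and p5 lie in the same block of the stable partition, so they are equivalent — no string distinguishes them.

Yes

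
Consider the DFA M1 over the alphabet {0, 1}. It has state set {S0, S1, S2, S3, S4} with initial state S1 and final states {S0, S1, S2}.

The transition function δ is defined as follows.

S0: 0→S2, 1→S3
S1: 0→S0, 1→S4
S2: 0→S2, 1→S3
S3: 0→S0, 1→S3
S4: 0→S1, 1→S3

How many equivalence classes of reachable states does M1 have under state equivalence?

2

Every state is reachable, so we keep all 5.
Initial partition by acceptance: {S0,S1,S2} | {S3,S4}.
No further refinement is possible. Final partition (2 blocks): {S0,S1,S2} | {S3,S4}.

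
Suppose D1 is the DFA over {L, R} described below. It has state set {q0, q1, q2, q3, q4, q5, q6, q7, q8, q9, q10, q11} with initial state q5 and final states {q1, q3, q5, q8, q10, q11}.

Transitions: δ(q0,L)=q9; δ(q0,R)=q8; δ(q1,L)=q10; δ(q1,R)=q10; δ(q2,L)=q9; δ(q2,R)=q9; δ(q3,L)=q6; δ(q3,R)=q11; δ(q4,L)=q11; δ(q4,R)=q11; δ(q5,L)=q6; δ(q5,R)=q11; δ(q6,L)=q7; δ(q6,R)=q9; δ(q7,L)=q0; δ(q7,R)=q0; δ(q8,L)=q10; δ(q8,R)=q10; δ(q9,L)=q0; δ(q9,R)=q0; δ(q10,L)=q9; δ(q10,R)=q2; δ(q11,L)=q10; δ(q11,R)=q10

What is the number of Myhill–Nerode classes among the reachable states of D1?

States {q1,q3,q4} cannot be reached from the start state, so discard them.
P0 = {q5,q8,q10,q11} | {q0,q2,q6,q7,q9}.
Split {q5,q8,q10,q11} by δ(·,L) → {q5,q10} and {q8,q11}.
On input R, block {q5,q10} splits into {q5} and {q10}.
Split {q0,q2,q6,q7,q9} by δ(·,R) → {q2,q6,q7,q9} and {q0}.
Refine {q2,q6,q7,q9} on symbol L: members go to different blocks, giving {q2,q6} and {q7,q9}.
Stable partition: {q5} | {q2,q6} | {q8,q11} | {q10} | {q0} | {q7,q9} — 6 equivalence classes.

6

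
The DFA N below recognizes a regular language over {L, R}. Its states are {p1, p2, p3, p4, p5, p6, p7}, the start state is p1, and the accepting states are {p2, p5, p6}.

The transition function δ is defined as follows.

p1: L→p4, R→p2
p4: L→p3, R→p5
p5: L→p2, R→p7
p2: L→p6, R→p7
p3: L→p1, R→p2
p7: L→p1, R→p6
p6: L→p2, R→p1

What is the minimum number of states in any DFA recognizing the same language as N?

P0 = {p2,p5,p6} | {p1,p3,p4,p7}.
The partition is now stable with 2 blocks: {p2,p5,p6} | {p1,p3,p4,p7}.

2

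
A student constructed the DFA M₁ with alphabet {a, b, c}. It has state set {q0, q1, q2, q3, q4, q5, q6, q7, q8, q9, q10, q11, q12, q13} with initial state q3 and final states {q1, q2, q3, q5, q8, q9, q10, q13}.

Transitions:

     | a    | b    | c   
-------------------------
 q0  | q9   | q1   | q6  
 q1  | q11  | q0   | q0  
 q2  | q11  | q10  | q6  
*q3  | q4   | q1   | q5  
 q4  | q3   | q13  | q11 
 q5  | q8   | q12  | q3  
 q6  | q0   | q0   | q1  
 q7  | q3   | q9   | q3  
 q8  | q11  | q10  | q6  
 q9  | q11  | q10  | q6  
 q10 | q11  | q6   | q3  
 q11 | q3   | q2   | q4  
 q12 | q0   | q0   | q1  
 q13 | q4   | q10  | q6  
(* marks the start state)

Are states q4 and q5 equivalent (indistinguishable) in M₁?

No

First remove the unreachable states {q7}; 13 states remain.
P0 = {q1,q2,q3,q5,q8,q9,q10,q13} | {q0,q4,q6,q11,q12}.
Split {q1,q2,q3,q5,q8,q9,q10,q13} by δ(·,a) → {q1,q2,q3,q8,q9,q10,q13} and {q5}.
On input b, block {q1,q2,q3,q8,q9,q10,q13} splits into {q2,q3,q8,q9,q13} and {q1,q10}.
On input c, block {q2,q3,q8,q9,q13} splits into {q2,q8,q9,q13} and {q3}.
Refine {q0,q4,q6,q11,q12} on symbol a: members go to different blocks, giving {q4,q11} and {q6,q12} and {q0}.
Split {q1,q10} by δ(·,b) → {q1} and {q10}.
Stable partition: {q2,q8,q9,q13} | {q4,q11} | {q5} | {q1} | {q3} | {q6,q12} | {q0} | {q10} — 8 equivalence classes.
q4 and q5 end up in different blocks, so they are distinguishable. For instance, the string 'ε' is accepted from only q5.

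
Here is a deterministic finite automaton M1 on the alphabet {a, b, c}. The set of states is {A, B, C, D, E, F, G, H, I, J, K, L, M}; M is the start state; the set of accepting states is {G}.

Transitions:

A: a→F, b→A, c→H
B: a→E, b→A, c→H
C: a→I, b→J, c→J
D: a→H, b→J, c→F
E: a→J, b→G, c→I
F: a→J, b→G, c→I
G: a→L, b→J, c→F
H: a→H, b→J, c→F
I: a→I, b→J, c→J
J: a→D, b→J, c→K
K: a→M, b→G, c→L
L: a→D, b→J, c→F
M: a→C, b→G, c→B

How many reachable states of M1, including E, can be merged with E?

Initial partition by acceptance: {G} | {A,B,C,D,E,F,H,I,J,K,L,M}.
Split {A,B,C,D,E,F,H,I,J,K,L,M} by δ(·,b) → {A,B,C,D,H,I,J,L} and {E,F,K,M}.
Refine {A,B,C,D,H,I,J,L} on symbol a: members go to different blocks, giving {C,D,H,I,J,L} and {A,B}.
Split {C,D,H,I,J,L} by δ(·,c) → {D,H,J,L} and {C,I}.
On input a, block {E,F,K,M} splits into {E,F} and {K} and {M}.
On input c, block {D,H,J,L} splits into {D,H,L} and {J}.
The partition is now stable with 8 blocks: {G} | {D,H,L} | {E,F} | {A,B} | {C,I} | {K} | {M} | {J}.
The equivalence class containing E is {E,F}, of size 2.

2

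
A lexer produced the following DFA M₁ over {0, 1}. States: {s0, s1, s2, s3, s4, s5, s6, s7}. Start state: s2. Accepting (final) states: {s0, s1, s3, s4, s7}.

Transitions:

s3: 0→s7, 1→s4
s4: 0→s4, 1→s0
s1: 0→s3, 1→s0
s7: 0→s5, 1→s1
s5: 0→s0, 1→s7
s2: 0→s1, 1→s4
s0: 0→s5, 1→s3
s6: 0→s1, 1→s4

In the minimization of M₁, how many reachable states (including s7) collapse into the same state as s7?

First remove the unreachable states {s6}; 7 states remain.
Initial partition by acceptance: {s0,s1,s3,s4,s7} | {s2,s5}.
Split {s0,s1,s3,s4,s7} by δ(·,0) → {s1,s3,s4} and {s0,s7}.
Split {s1,s3,s4} by δ(·,0) → {s1,s4} and {s3}.
Refine {s1,s4} on symbol 0: members go to different blocks, giving {s1} and {s4}.
Split {s2,s5} by δ(·,0) → {s2} and {s5}.
Split {s0,s7} by δ(·,1) → {s0} and {s7}.
No further refinement is possible. Final partition (7 blocks): {s1} | {s2} | {s0} | {s3} | {s4} | {s5} | {s7}.
The equivalence class containing s7 is {s7}, of size 1.

1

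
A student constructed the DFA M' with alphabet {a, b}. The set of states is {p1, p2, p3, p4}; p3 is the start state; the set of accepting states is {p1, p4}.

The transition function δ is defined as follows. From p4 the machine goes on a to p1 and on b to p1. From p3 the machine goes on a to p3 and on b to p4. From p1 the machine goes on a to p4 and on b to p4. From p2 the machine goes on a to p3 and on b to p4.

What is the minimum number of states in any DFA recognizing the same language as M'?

States {p2} cannot be reached from the start state, so discard them.
Initial partition by acceptance: {p1,p4} | {p3}.
Stable partition: {p1,p4} | {p3} — 2 equivalence classes.

2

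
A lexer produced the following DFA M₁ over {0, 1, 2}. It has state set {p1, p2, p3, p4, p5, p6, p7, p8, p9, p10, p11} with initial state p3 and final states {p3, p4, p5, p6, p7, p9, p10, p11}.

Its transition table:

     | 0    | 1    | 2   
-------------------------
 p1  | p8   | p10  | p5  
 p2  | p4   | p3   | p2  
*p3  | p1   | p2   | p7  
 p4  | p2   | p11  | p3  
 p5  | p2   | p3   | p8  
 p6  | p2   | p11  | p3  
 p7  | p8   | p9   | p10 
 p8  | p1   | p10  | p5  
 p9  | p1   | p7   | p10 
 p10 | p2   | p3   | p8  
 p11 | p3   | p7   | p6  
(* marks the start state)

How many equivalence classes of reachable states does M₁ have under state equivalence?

7

All states are reachable from the start state.
Initial partition by acceptance: {p3,p4,p5,p6,p7,p9,p10,p11} | {p1,p2,p8}.
Split {p3,p4,p5,p6,p7,p9,p10,p11} by δ(·,0) → {p3,p4,p5,p6,p7,p9,p10} and {p11}.
Refine {p3,p4,p5,p6,p7,p9,p10} on symbol 1: members go to different blocks, giving {p5,p7,p9,p10} and {p4,p6} and {p3}.
Split {p5,p7,p9,p10} by δ(·,1) → {p5,p10} and {p7,p9}.
Split {p1,p2,p8} by δ(·,0) → {p1,p8} and {p2}.
The partition is now stable with 7 blocks: {p5,p10} | {p1,p8} | {p11} | {p4,p6} | {p3} | {p7,p9} | {p2}.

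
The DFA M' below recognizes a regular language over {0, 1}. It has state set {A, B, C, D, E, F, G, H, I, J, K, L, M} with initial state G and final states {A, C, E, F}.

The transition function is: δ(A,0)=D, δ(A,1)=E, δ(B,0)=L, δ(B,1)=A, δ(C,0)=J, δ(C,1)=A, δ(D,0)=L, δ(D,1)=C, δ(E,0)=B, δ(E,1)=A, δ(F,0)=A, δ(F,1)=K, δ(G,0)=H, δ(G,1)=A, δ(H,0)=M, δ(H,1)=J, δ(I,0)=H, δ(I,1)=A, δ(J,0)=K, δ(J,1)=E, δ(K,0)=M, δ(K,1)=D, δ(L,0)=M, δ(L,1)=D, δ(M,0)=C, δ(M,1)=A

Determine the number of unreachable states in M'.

BFS from G reaches {A, B, C, D, E, G, H, J, K, L, M}; the 2 state(s) F, I are never visited.

2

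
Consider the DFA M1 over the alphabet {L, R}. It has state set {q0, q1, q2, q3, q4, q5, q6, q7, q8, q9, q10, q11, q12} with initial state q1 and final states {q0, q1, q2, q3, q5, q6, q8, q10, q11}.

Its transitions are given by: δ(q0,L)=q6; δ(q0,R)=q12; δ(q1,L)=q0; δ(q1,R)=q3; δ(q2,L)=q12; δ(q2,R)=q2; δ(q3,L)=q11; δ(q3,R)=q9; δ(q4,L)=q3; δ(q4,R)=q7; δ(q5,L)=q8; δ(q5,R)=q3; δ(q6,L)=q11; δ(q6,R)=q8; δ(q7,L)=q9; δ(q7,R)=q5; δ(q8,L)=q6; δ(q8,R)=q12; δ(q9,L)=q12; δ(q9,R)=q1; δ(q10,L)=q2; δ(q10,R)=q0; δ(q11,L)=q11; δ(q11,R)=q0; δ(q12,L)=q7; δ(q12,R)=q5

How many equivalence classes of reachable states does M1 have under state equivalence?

First remove the unreachable states {q2,q4,q10}; 10 states remain.
Initial partition by acceptance: {q0,q1,q3,q5,q6,q8,q11} | {q7,q9,q12}.
Split {q0,q1,q3,q5,q6,q8,q11} by δ(·,R) → {q1,q5,q6,q11} and {q0,q3,q8}.
On input L, block {q1,q5,q6,q11} splits into {q1,q5} and {q6,q11}.
No further refinement is possible. Final partition (4 blocks): {q1,q5} | {q7,q9,q12} | {q0,q3,q8} | {q6,q11}.

4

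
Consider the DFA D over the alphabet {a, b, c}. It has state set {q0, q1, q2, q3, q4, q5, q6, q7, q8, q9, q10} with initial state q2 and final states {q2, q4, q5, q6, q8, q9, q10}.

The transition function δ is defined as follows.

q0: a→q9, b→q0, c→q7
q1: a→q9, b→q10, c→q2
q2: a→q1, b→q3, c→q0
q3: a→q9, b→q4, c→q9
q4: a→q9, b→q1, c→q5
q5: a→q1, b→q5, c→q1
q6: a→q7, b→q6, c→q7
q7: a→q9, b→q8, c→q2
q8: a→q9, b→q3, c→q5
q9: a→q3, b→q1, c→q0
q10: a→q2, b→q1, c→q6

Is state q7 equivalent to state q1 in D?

Yes

All states are reachable from the start state.
P0 = {q2,q4,q5,q6,q8,q9,q10} | {q0,q1,q3,q7}.
On input a, block {q2,q4,q5,q6,q8,q9,q10} splits into {q2,q5,q6,q9} and {q4,q8,q10}.
On input b, block {q2,q5,q6,q9} splits into {q2,q9} and {q5,q6}.
Refine {q0,q1,q3,q7} on symbol b: members go to different blocks, giving {q1,q3,q7} and {q0}.
The partition is now stable with 5 blocks: {q2,q9} | {q1,q3,q7} | {q4,q8,q10} | {q5,q6} | {q0}.
q7 and q1 lie in the same block of the stable partition, so they are equivalent — no string distinguishes them.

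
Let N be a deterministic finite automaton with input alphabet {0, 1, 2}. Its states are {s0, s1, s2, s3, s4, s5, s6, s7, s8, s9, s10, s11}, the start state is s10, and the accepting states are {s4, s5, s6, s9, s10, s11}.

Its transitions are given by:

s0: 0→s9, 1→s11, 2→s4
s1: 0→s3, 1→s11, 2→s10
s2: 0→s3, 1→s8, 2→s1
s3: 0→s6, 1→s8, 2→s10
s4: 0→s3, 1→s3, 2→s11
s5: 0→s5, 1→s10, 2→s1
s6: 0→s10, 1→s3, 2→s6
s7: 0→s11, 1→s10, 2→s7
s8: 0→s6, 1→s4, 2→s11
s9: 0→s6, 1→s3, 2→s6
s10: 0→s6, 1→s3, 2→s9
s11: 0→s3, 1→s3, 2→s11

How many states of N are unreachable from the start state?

5

BFS from s10 reaches {s3, s4, s6, s8, s9, s10, s11}; the 5 state(s) s0, s1, s2, s5, s7 are never visited.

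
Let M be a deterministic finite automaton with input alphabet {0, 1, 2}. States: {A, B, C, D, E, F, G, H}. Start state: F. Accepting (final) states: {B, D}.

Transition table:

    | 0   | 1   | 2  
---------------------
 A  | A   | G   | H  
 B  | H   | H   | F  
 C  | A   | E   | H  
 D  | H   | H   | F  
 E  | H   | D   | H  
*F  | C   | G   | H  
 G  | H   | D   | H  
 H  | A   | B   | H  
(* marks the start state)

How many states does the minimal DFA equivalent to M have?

4

P0 = {B,D} | {A,C,E,F,G,H}.
On input 1, block {A,C,E,F,G,H} splits into {A,C,F} and {E,G,H}.
Refine {E,G,H} on symbol 0: members go to different blocks, giving {E,G} and {H}.
The partition is now stable with 4 blocks: {B,D} | {A,C,F} | {E,G} | {H}.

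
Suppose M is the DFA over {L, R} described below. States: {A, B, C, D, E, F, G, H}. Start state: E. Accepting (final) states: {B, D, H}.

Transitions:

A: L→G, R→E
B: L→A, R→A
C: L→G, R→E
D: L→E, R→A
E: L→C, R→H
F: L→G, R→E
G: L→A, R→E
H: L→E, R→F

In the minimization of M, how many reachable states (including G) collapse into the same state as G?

First remove the unreachable states {B,D}; 6 states remain.
P0 = {H} | {A,C,E,F,G}.
Split {A,C,E,F,G} by δ(·,R) → {A,C,F,G} and {E}.
The partition is now stable with 3 blocks: {H} | {A,C,F,G} | {E}.
The equivalence class containing G is {A,C,F,G}, of size 4.

4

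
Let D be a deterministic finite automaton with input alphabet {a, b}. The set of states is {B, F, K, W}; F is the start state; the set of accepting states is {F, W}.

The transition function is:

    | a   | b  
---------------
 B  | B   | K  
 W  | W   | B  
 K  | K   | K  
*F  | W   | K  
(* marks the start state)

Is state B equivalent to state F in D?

No

Start with accepting vs non-accepting: {F,W} | {B,K}.
Stable partition: {F,W} | {B,K} — 2 equivalence classes.
B and F end up in different blocks, so they are distinguishable. For instance, the string 'ε' is accepted from only F.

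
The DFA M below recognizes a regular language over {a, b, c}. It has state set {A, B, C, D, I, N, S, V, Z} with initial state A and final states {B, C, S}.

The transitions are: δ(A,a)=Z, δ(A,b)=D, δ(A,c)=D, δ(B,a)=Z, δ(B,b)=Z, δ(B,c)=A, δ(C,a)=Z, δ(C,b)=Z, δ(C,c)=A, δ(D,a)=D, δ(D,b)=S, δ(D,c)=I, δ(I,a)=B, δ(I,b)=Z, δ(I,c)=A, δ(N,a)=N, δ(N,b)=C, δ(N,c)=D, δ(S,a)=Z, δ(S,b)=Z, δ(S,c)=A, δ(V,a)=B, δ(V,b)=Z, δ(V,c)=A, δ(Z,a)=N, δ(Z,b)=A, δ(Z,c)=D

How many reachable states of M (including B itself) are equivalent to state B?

States {V} cannot be reached from the start state, so discard them.
Initial partition by acceptance: {B,C,S} | {A,D,I,N,Z}.
Refine {A,D,I,N,Z} on symbol a: members go to different blocks, giving {A,D,N,Z} and {I}.
On input b, block {A,D,N,Z} splits into {D,N} and {A,Z}.
On input c, block {D,N} splits into {D} and {N}.
Refine {A,Z} on symbol a: members go to different blocks, giving {A} and {Z}.
No further refinement is possible. Final partition (6 blocks): {B,C,S} | {D} | {I} | {A} | {N} | {Z}.
The equivalence class containing B is {B,C,S}, of size 3.

3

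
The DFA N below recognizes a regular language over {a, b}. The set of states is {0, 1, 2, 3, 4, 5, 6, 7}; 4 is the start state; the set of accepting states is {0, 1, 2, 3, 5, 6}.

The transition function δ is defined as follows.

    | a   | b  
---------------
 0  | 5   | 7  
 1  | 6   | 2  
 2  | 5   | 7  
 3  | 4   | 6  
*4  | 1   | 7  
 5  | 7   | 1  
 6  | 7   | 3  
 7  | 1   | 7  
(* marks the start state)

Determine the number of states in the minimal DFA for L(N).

5

Reachable states from the start: {1,2,3,4,5,6,7}. Unreachable: {0} — drop them.
P0 = {1,2,3,5,6} | {4,7}.
Refine {1,2,3,5,6} on symbol a: members go to different blocks, giving {3,5,6} and {1,2}.
On input b, block {3,5,6} splits into {3,6} and {5}.
On input a, block {1,2} splits into {1} and {2}.
No further refinement is possible. Final partition (5 blocks): {3,6} | {4,7} | {1} | {5} | {2}.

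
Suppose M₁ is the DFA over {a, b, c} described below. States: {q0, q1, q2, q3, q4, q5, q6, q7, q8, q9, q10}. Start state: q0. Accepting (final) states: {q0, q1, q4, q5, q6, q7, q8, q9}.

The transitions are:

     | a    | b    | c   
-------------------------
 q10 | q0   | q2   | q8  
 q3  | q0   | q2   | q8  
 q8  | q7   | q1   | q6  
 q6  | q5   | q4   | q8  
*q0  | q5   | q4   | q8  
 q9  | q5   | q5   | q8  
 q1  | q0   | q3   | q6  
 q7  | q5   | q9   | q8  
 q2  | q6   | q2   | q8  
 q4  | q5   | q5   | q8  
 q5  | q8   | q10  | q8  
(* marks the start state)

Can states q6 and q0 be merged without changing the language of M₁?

Initial partition by acceptance: {q0,q1,q4,q5,q6,q7,q8,q9} | {q2,q3,q10}.
Refine {q0,q1,q4,q5,q6,q7,q8,q9} on symbol b: members go to different blocks, giving {q0,q4,q6,q7,q8,q9} and {q1,q5}.
Refine {q0,q4,q6,q7,q8,q9} on symbol a: members go to different blocks, giving {q0,q4,q6,q7,q9} and {q8}.
Refine {q0,q4,q6,q7,q9} on symbol b: members go to different blocks, giving {q0,q6,q7} and {q4,q9}.
On input a, block {q1,q5} splits into {q1} and {q5}.
Stable partition: {q0,q6,q7} | {q2,q3,q10} | {q1} | {q8} | {q4,q9} | {q5} — 6 equivalence classes.
q6 and q0 lie in the same block of the stable partition, so they are equivalent — no string distinguishes them.

Yes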